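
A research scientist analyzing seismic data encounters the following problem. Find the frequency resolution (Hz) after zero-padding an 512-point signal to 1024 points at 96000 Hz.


Frequency resolution after zero-padding:
N_padded = 512 * 2 = 1024
df = fs / N_padded
   = 96000 / 1024
   = 93.75 Hz

93.75 Hz


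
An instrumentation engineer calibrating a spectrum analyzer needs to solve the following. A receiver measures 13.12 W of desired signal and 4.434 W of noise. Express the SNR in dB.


SNR in decibels:
SNR = 10 * log10(Ps / Pn)
    = 10 * log10(13.12 / 4.434)
    = 10 * log10(2.959)
    = 10 * 0.4711
    = 4.71 dB

4.71 dB


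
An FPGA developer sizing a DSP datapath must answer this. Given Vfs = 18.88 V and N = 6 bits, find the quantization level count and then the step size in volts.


Step 1 — number of quantization levels:
L = 2^N = 2^6 = 64

Step 2 — LSB step size:
delta = Vfs / L
      = 18.88 / 64
      = 0.295 V

Levels = 64; step size = 0.295 V


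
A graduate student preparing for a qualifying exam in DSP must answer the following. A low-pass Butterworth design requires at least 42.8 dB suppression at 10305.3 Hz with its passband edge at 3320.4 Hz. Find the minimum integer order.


Butterworth filter order formula:
n = log10(10^(A/10) - 1) / (2 * log10(f_stop/f_pass))
10^(42.8/10) - 1 = 19053.6072
f_stop/f_pass = 10305.3 / 3320.4 = 3.1036
n = 4.3507 -> ceil = 5

5


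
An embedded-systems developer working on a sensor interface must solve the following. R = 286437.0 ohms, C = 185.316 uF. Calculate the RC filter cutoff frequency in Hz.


Cutoff frequency of a first-order RC filter:
fc = 1 / (2 * pi * R * C)
C = 185.316 uF = 0.000185316 F
fc = 1 / (2 * pi * 286437.0 * 0.000185316)
   = 1 / 333.52001553198
   = 0.002998 Hz

0.002998 Hz


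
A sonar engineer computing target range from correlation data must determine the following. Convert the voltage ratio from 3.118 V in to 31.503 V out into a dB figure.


Voltage gain in dB:
G = 20 * log10(Vout / Vin)
  = 20 * log10(31.503 / 3.118)
  = 20 * log10(10.103592)
  = 20 * 1.004476
  = 20.09 dB

20.09 dB


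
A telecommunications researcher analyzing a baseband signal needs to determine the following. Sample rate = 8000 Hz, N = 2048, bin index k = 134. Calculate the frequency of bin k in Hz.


Frequency of DFT bin k:
f_k = k * fs / N
    = 134 * 8000 / 2048
    = 1072000 / 2048
    = 523.438 Hz

523.438 Hz


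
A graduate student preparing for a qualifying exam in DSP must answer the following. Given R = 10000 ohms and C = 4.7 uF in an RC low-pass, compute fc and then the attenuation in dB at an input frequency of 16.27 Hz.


Step 1 — cutoff frequency:
fc = 1 / (2*pi*R*C)
C = 4.7 uF = 4.7e-06 F
fc = 1 / (2*pi*10000*4.7e-06)
   = 3.38628 Hz

Step 2 — magnitude at f = 16.27 Hz:
|H(f)| = 1 / sqrt(1 + (f/fc)^2)
f/fc = 16.27 / 3.38628 = 4.804682
|H| = 1 / sqrt(1 + 23.084969) = 0.2037638
|H|_dB = 20*log10(0.2037638) = -13.82 dB

fc = 3.38628 Hz; |H(16.27 Hz)| = -13.82 dB


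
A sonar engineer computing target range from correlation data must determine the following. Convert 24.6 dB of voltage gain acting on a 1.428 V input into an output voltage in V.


Output voltage from dB gain:
V_out = V_in * 10^(gain_dB / 20)
      = 1.428 * 10^(24.6 / 20)
      = 1.428 * 16.982437
      = 24.2509 V

24.2509 V


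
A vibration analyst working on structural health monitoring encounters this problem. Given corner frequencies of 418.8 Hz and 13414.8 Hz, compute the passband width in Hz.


Bandwidth is the difference of -3dB frequencies:
BW = f_high - f_low
   = 13414.8 - 418.8
   = 12996.0 Hz

12996.0 Hz


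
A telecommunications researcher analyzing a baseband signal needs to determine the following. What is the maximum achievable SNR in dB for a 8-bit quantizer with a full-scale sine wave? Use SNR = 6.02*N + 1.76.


Theoretical SNR for a full-scale sinusoid:
SNR = 6.02 * N + 1.76
    = 6.02 * 8 + 1.76
    = 48.16 + 1.76
    = 49.92 dB

49.92 dB


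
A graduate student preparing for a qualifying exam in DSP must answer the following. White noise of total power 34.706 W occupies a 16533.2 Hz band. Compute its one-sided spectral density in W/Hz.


Power spectral density:
PSD = P / BW
    = 34.706 / 16533.2
    = 0.00209917 W/Hz

0.00209917 W/Hz


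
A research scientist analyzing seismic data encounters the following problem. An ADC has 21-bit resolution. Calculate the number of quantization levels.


Number of quantization levels = 2^N
= 2^21
= 2097152

2097152


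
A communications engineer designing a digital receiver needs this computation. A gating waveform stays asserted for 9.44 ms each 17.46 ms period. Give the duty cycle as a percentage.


Duty cycle as a percentage:
DC = (t_on / T) * 100
   = (9.44 / 17.46) * 100
   = 0.540664 * 100
   = 54.07 %

54.07 %


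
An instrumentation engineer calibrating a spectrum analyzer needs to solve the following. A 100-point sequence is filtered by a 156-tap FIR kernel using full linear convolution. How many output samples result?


Linear convolution output length:
L = N + M - 1
  = 100 + 156 - 1
  = 255 samples

255


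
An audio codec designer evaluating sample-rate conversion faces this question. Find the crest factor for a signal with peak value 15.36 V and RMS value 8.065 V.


Crest factor is the ratio of peak to RMS:
CF = V_peak / V_rms
   = 15.36 / 8.065
   = 1.9045

1.9045


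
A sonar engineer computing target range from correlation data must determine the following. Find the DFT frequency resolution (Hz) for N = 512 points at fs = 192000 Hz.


DFT frequency resolution:
df = fs / N
   = 192000 / 512
   = 375.0 Hz

375.0 Hz


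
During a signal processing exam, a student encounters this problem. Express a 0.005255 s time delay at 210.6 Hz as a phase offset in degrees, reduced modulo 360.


Phase shift from frequency and time delay:
phi = 360 * f * t_delay
    = 360 * 210.6 * 0.005255
    = 398.41 degrees
    mod 360 = 38.41 degrees

38.41 degrees


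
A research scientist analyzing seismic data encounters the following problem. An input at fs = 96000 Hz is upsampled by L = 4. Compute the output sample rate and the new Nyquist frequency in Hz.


Step 1 — output sample rate after interpolation by L:
fs_out = L * fs_in = 4 * 96000 = 384000 Hz

Step 2 — Nyquist frequency of the output stream:
f_Nyq = fs_out / 2 = 384000 / 2 = 192000.0 Hz

fs_out = 384000 Hz; f_Nyquist = 192000.0 Hz


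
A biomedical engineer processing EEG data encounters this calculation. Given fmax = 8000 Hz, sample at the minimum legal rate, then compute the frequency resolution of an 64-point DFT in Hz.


Step 1 — Nyquist sampling rate:
fs = 2 * fmax = 2 * 8000 = 16000 Hz

Step 2 — DFT bin spacing:
df = fs / N = 16000 / 64 = 250.0 Hz

250.0 Hz


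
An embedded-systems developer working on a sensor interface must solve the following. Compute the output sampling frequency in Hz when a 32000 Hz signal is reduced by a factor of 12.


Decimation reduces the sample rate:
fs_out = fs_in / M
       = 32000 / 12
       = 2666.6667 Hz

2666.6667 Hz


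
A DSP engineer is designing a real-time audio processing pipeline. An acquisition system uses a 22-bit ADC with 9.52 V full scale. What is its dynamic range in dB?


Dynamic range from full-scale to LSB:
V_min = V_max / 2^bits = 9.52 / 2^22
DR = 20 * log10(V_max / V_min)
   = 20 * log10(2^22)
   = 20 * 22 * log10(2)
   = 132.45 dB

132.45 dB


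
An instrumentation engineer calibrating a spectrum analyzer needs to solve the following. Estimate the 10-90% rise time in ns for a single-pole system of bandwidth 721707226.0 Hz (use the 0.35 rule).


Rise time from bandwidth relationship:
tr = 0.35 / BW
   = 0.35 / 721707226.0
   = 4.849611967e-10 s
   = 0.485 ns

0.485 ns


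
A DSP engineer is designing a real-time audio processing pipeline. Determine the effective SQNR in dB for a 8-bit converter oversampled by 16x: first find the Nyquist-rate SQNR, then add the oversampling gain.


Step 1 — baseline SQNR at Nyquist:
SQNR_base = 6.02*N + 1.76
          = 6.02*8 + 1.76
          = 49.92 dB

Step 2 — oversampling processing gain:
G = 10*log10(OSR) = 10*log10(16) = 12.04 dB

Step 3 — total:
SQNR_total = 49.92 + 12.04 = 61.96 dB

Base SQNR = 49.92 dB; oversampled SQNR = 61.96 dB


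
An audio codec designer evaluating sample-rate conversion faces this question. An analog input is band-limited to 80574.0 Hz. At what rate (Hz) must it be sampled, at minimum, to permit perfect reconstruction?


The Nyquist rate is twice the maximum frequency component.
fs_min = 2 * fmax
      = 2 * 80574.0
      = 161148.0 Hz

161148.0


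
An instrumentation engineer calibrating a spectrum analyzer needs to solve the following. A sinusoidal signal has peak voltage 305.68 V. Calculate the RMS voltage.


RMS voltage for a sinusoidal waveform:
V_rms = V_peak / sqrt(2)
      = 305.68 / 1.414214
      = 216.148 V

216.148 V


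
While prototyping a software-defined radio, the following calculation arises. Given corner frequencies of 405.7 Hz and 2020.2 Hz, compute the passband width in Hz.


Bandwidth is the difference of -3dB frequencies:
BW = f_high - f_low
   = 2020.2 - 405.7
   = 1614.5 Hz

1614.5 Hz


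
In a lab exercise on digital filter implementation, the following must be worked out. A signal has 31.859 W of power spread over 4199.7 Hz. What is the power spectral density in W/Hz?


Power spectral density:
PSD = P / BW
    = 31.859 / 4199.7
    = 0.00758602 W/Hz

0.00758602 W/Hz


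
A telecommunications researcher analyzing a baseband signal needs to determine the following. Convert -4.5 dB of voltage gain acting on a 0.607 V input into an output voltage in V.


Output voltage from dB gain:
V_out = V_in * 10^(gain_dB / 20)
      = 0.607 * 10^(-4.5 / 20)
      = 0.607 * 0.595662
      = 0.3616 V

0.3616 V


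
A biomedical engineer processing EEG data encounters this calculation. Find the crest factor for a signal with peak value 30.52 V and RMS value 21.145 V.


Crest factor is the ratio of peak to RMS:
CF = V_peak / V_rms
   = 30.52 / 21.145
   = 1.4434

1.4434


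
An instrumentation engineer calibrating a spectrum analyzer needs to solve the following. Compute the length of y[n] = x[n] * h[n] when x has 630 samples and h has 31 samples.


Linear convolution output length:
L = N + M - 1
  = 630 + 31 - 1
  = 660 samples

660


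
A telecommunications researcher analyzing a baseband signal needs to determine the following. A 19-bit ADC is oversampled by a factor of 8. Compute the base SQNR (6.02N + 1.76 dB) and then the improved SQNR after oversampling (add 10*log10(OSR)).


Step 1 — baseline SQNR at Nyquist:
SQNR_base = 6.02*N + 1.76
          = 6.02*19 + 1.76
          = 116.14 dB

Step 2 — oversampling processing gain:
G = 10*log10(OSR) = 10*log10(8) = 9.03 dB

Step 3 — total:
SQNR_total = 116.14 + 9.03 = 125.17 dB

Base SQNR = 116.14 dB; oversampled SQNR = 125.17 dB


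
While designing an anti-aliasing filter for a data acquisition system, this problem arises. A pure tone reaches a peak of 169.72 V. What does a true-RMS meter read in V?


RMS voltage for a sinusoidal waveform:
V_rms = V_peak / sqrt(2)
      = 169.72 / 1.414214
      = 120.01 V

120.01 V


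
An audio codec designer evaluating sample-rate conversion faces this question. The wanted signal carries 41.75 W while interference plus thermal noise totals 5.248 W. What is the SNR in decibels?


SNR in decibels:
SNR = 10 * log10(Ps / Pn)
    = 10 * log10(41.75 / 5.248)
    = 10 * log10(7.9554)
    = 10 * 0.9007
    = 9.01 dB

9.01 dB


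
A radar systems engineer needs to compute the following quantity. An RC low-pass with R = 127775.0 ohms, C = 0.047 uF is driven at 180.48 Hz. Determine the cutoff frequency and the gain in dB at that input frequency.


Step 1 — cutoff frequency:
fc = 1 / (2*pi*R*C)
C = 0.047 uF = 4.7e-08 F
fc = 1 / (2*pi*127775.0*4.7e-08)
   = 26.5019 Hz

Step 2 — magnitude at f = 180.48 Hz:
|H(f)| = 1 / sqrt(1 + (f/fc)^2)
f/fc = 180.48 / 26.5019 = 6.810078
|H| = 1 / sqrt(1 + 46.377162) = 0.1452832
|H|_dB = 20*log10(0.1452832) = -16.76 dB

fc = 26.5019 Hz; |H(180.48 Hz)| = -16.76 dB


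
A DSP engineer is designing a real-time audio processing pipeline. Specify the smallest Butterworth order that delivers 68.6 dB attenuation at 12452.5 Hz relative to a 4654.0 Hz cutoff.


Butterworth filter order formula:
n = log10(10^(A/10) - 1) / (2 * log10(f_stop/f_pass))
10^(68.6/10) - 1 = 7244358.6007
f_stop/f_pass = 12452.5 / 4654.0 = 2.6757
n = 8.0247 -> ceil = 9

9


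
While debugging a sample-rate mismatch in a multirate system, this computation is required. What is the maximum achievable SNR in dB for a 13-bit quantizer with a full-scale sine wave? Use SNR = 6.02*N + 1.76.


Theoretical SNR for a full-scale sinusoid:
SNR = 6.02 * N + 1.76
    = 6.02 * 13 + 1.76
    = 78.26 + 1.76
    = 80.02 dB

80.02 dB


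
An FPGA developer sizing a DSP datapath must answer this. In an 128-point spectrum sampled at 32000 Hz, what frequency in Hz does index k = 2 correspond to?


Frequency of DFT bin k:
f_k = k * fs / N
    = 2 * 32000 / 128
    = 64000 / 128
    = 500.0 Hz

500.0 Hz


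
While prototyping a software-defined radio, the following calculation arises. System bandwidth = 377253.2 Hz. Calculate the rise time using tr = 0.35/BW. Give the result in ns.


Rise time from bandwidth relationship:
tr = 0.35 / BW
   = 0.35 / 377253.2
   = 9.277588633e-07 s
   = 927.7589 ns

927.7589 ns


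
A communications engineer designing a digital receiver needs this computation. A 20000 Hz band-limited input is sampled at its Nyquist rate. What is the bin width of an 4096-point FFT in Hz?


Step 1 — Nyquist sampling rate:
fs = 2 * fmax = 2 * 20000 = 40000 Hz

Step 2 — DFT bin spacing:
df = fs / N = 40000 / 4096 = 9.7656 Hz

9.7656 Hz


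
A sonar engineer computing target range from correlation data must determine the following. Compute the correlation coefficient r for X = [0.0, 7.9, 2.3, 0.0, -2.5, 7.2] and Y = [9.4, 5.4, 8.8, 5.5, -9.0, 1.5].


Pearson correlation coefficient (population):
r = cov(X,Y) / (std(X) * std(Y))
Mean X = 2.4833, Mean Y = 3.6
Cov(X,Y) = 7.093333
Std(X) = 3.846824, Std(Y) = 6.200806
r = 0.2974

0.2974


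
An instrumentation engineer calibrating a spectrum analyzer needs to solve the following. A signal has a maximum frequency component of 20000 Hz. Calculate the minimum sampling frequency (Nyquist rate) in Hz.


The Nyquist rate is twice the maximum frequency component.
fs_min = 2 * fmax
      = 2 * 20000
      = 40000 Hz

40000


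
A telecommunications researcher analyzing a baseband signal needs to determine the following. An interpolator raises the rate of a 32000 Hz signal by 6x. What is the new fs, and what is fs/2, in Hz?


Step 1 — output sample rate after interpolation by L:
fs_out = L * fs_in = 6 * 32000 = 192000 Hz

Step 2 — Nyquist frequency of the output stream:
f_Nyq = fs_out / 2 = 192000 / 2 = 96000.0 Hz

fs_out = 192000 Hz; f_Nyquist = 96000.0 Hz


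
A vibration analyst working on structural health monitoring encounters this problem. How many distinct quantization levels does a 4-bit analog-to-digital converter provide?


Number of quantization levels = 2^N
= 2^4
= 16

16


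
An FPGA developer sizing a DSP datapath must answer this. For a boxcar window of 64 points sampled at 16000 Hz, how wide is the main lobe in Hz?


Main lobe width for a rectangular window:
Width = 2 * fs / N
      = 2 * 16000 / 64
      = 32000 / 64
      = 500.0 Hz

500.0 Hz


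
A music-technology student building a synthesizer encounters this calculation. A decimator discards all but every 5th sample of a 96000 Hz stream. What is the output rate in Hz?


Decimation reduces the sample rate:
fs_out = fs_in / M
       = 96000 / 5
       = 19200.0 Hz

19200.0 Hz


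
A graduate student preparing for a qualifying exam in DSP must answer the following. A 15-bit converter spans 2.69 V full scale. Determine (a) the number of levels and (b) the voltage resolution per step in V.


Step 1 — number of quantization levels:
L = 2^N = 2^15 = 32768

Step 2 — LSB step size:
delta = Vfs / L
      = 2.69 / 32768
      = 8.209e-05 V

Levels = 32768; step size = 8.209e-05 V


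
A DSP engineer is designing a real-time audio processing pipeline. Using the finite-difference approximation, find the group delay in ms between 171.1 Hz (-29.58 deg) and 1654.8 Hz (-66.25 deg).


Group delay from phase difference:
tau = -d(phi)/d(omega)
d(phi) = -36.67 deg = -0.640012 rad
d(omega) = 2*pi*(1654.8 - 171.1) = 9322.362 rad/s
tau = -(-0.640012) / 9322.362
    = 0.0687 ms

0.0687 ms


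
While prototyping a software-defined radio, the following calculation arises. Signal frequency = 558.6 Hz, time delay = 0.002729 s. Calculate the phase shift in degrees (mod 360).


Phase shift from frequency and time delay:
phi = 360 * f * t_delay
    = 360 * 558.6 * 0.002729
    = 548.79 degrees
    mod 360 = 188.79 degrees

188.79 degrees


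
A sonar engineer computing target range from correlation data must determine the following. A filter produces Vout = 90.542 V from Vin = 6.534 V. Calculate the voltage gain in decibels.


Voltage gain in dB:
G = 20 * log10(Vout / Vin)
  = 20 * log10(90.542 / 6.534)
  = 20 * log10(13.857055)
  = 20 * 1.141671
  = 22.83 dB

22.83 dB


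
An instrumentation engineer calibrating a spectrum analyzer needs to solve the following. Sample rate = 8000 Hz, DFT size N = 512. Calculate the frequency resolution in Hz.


DFT frequency resolution:
df = fs / N
   = 8000 / 512
   = 15.625 Hz

15.625 Hz


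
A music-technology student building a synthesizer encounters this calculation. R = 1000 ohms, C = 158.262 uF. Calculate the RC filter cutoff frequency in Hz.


Cutoff frequency of a first-order RC filter:
fc = 1 / (2 * pi * R * C)
C = 158.262 uF = 0.000158262 F
fc = 1 / (2 * pi * 1000 * 0.000158262)
   = 1 / 0.99438947308486
   = 1.005642 Hz

1.005642 Hz


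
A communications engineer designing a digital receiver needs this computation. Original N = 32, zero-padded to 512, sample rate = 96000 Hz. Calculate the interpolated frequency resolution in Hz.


Frequency resolution after zero-padding:
N_padded = 32 * 16 = 512
df = fs / N_padded
   = 96000 / 512
   = 187.5 Hz

187.5 Hz


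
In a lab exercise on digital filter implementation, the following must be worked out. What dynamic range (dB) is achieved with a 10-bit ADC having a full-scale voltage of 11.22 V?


Dynamic range from full-scale to LSB:
V_min = V_max / 2^bits = 11.22 / 2^10
DR = 20 * log10(V_max / V_min)
   = 20 * log10(2^10)
   = 20 * 10 * log10(2)
   = 60.21 dB

60.21 dB


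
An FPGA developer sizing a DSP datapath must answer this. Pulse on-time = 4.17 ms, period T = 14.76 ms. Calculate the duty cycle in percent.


Duty cycle as a percentage:
DC = (t_on / T) * 100
   = (4.17 / 14.76) * 100
   = 0.28252 * 100
   = 28.25 %

28.25 %


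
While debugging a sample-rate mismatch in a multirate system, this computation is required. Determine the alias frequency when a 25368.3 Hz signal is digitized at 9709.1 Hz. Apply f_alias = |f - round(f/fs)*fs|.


Compute the nearest integer multiple of fs to the signal:
n = round(25368.3 / 9709.1) = 3
f_alias = |25368.3 - 3 * 9709.1|
        = |25368.3 - 29127.3|
        = 3759.0 Hz

3759.0


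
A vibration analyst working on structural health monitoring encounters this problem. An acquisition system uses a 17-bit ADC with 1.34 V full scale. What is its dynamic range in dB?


Dynamic range from full-scale to LSB:
V_min = V_max / 2^bits = 1.34 / 2^17
DR = 20 * log10(V_max / V_min)
   = 20 * log10(2^17)
   = 20 * 17 * log10(2)
   = 102.35 dB

102.35 dB


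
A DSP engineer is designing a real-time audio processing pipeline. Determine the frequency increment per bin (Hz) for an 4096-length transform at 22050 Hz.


DFT frequency resolution:
df = fs / N
   = 22050 / 4096
   = 5.3833 Hz

5.3833 Hz


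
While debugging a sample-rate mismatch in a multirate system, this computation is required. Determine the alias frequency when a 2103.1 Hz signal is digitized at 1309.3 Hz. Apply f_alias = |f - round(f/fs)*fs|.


Compute the nearest integer multiple of fs to the signal:
n = round(2103.1 / 1309.3) = 2
f_alias = |2103.1 - 2 * 1309.3|
        = |2103.1 - 2618.6|
        = 515.5 Hz

515.5


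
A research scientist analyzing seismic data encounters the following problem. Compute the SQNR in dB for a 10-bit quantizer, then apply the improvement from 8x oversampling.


Step 1 — baseline SQNR at Nyquist:
SQNR_base = 6.02*N + 1.76
          = 6.02*10 + 1.76
          = 61.96 dB

Step 2 — oversampling processing gain:
G = 10*log10(OSR) = 10*log10(8) = 9.03 dB

Step 3 — total:
SQNR_total = 61.96 + 9.03 = 70.99 dB

Base SQNR = 61.96 dB; oversampled SQNR = 70.99 dB


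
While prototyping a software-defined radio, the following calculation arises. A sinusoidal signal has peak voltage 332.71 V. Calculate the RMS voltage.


RMS voltage for a sinusoidal waveform:
V_rms = V_peak / sqrt(2)
      = 332.71 / 1.414214
      = 235.261 V

235.261 V


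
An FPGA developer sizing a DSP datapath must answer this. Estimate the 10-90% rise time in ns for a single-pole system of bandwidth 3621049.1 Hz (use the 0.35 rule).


Rise time from bandwidth relationship:
tr = 0.35 / BW
   = 0.35 / 3621049.1
   = 9.665707101e-08 s
   = 96.6571 ns

96.6571 ns


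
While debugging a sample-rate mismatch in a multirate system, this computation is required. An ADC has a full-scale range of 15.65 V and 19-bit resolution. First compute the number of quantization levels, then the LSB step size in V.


Step 1 — number of quantization levels:
L = 2^N = 2^19 = 524288

Step 2 — LSB step size:
delta = Vfs / L
      = 15.65 / 524288
      = 2.985e-05 V

Levels = 524288; step size = 2.985e-05 V


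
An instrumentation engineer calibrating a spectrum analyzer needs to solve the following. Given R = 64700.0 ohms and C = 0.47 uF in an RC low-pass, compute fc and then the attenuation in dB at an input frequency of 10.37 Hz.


Step 1 — cutoff frequency:
fc = 1 / (2*pi*R*C)
C = 0.47 uF = 4.7e-07 F
fc = 1 / (2*pi*64700.0*4.7e-07)
   = 5.23381 Hz

Step 2 — magnitude at f = 10.37 Hz:
|H(f)| = 1 / sqrt(1 + (f/fc)^2)
f/fc = 10.37 / 5.23381 = 1.981348
|H| = 1 / sqrt(1 + 3.92574) = 0.4505721
|H|_dB = 20*log10(0.4505721) = -6.92 dB

fc = 5.23381 Hz; |H(10.37 Hz)| = -6.92 dB


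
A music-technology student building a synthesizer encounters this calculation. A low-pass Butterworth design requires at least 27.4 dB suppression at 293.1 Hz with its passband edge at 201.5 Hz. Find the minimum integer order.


Butterworth filter order formula:
n = log10(10^(A/10) - 1) / (2 * log10(f_stop/f_pass))
10^(27.4/10) - 1 = 548.5409
f_stop/f_pass = 293.1 / 201.5 = 1.4546
n = 8.4159 -> ceil = 9

9


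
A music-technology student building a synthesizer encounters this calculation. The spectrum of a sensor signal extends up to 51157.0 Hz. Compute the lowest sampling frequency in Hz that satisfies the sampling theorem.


The Nyquist rate is twice the maximum frequency component.
fs_min = 2 * fmax
      = 2 * 51157.0
      = 102314.0 Hz

102314.0


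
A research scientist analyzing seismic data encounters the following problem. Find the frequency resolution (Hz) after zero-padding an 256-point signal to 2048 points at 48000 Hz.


Frequency resolution after zero-padding:
N_padded = 256 * 8 = 2048
df = fs / N_padded
   = 48000 / 2048
   = 23.4375 Hz

23.4375 Hz


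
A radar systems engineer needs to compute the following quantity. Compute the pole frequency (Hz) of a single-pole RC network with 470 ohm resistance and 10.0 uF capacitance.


Cutoff frequency of a first-order RC filter:
fc = 1 / (2 * pi * R * C)
C = 10.0 uF = 1e-05 F
fc = 1 / (2 * pi * 470 * 1e-05)
   = 1 / 0.029530970943744
   = 33.862754 Hz

33.862754 Hz


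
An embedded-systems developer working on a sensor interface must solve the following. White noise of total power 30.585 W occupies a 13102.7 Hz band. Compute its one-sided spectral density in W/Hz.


Power spectral density:
PSD = P / BW
    = 30.585 / 13102.7
    = 0.00233425 W/Hz

0.00233425 W/Hz


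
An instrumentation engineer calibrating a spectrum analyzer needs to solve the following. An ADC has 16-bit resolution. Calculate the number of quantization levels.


Number of quantization levels = 2^N
= 2^16
= 65536

65536


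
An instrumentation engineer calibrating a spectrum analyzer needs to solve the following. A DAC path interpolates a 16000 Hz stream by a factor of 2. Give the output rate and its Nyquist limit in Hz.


Step 1 — output sample rate after interpolation by L:
fs_out = L * fs_in = 2 * 16000 = 32000 Hz

Step 2 — Nyquist frequency of the output stream:
f_Nyq = fs_out / 2 = 32000 / 2 = 16000.0 Hz

fs_out = 32000 Hz; f_Nyquist = 16000.0 Hz


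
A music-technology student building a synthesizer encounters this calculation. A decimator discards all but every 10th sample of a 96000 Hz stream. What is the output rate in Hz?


Decimation reduces the sample rate:
fs_out = fs_in / M
       = 96000 / 10
       = 9600.0 Hz

9600.0 Hz


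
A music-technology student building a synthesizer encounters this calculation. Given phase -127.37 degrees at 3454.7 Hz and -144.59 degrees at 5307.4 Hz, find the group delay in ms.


Group delay from phase difference:
tau = -d(phi)/d(omega)
d(phi) = -17.22 deg = -0.300546 rad
d(omega) = 2*pi*(5307.4 - 3454.7) = 11640.8574 rad/s
tau = -(-0.300546) / 11640.8574
    = 0.0258 ms

0.0258 ms


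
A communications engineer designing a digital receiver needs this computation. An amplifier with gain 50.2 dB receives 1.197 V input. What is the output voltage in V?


Output voltage from dB gain:
V_out = V_in * 10^(gain_dB / 20)
      = 1.197 * 10^(50.2 / 20)
      = 1.197 * 323.593657
      = 387.3416 V

387.3416 V


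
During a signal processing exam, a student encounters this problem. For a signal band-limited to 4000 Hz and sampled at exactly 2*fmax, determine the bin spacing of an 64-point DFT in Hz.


Step 1 — Nyquist sampling rate:
fs = 2 * fmax = 2 * 4000 = 8000 Hz

Step 2 — DFT bin spacing:
df = fs / N = 8000 / 64 = 125.0 Hz

125.0 Hz


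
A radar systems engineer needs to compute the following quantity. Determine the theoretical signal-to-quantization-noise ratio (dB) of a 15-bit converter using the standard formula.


Theoretical SNR for a full-scale sinusoid:
SNR = 6.02 * N + 1.76
    = 6.02 * 15 + 1.76
    = 90.3 + 1.76
    = 92.06 dB

92.06 dB


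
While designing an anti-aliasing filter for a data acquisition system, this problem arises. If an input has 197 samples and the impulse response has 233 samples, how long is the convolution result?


Linear convolution output length:
L = N + M - 1
  = 197 + 233 - 1
  = 429 samples

429


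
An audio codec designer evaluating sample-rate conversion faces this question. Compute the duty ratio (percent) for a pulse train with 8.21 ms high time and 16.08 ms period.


Duty cycle as a percentage:
DC = (t_on / T) * 100
   = (8.21 / 16.08) * 100
   = 0.510572 * 100
   = 51.06 %

51.06 %


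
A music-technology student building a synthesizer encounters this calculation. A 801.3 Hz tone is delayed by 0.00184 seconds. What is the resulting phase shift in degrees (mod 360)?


Phase shift from frequency and time delay:
phi = 360 * f * t_delay
    = 360 * 801.3 * 0.00184
    = 530.78 degrees
    mod 360 = 170.78 degrees

170.78 degrees


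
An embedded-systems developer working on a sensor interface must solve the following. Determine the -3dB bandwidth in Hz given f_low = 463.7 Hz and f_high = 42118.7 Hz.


Bandwidth is the difference of -3dB frequencies:
BW = f_high - f_low
   = 42118.7 - 463.7
   = 41655.0 Hz

41655.0 Hz


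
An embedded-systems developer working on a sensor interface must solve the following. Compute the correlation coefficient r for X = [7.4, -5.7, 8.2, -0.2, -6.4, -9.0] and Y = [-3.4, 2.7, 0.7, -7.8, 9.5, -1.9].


Pearson correlation coefficient (population):
r = cov(X,Y) / (std(X) * std(Y))
Mean X = -0.95, Mean Y = -0.0333
Cov(X,Y) = -12.856667
Std(X) = 6.721545, Std(Y) = 5.385681
r = -0.3552

-0.3552


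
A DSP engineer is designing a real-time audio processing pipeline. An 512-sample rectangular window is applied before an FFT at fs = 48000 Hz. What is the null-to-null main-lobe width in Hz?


Main lobe width for a rectangular window:
Width = 2 * fs / N
      = 2 * 48000 / 512
      = 96000 / 512
      = 187.5 Hz

187.5 Hz


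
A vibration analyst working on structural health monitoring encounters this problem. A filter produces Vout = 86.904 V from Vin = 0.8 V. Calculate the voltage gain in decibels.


Voltage gain in dB:
G = 20 * log10(Vout / Vin)
  = 20 * log10(86.904 / 0.8)
  = 20 * log10(108.63)
  = 20 * 2.03595
  = 40.72 dB

40.72 dB


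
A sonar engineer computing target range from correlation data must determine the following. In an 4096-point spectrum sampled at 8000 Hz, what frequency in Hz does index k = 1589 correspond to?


Frequency of DFT bin k:
f_k = k * fs / N
    = 1589 * 8000 / 4096
    = 12712000 / 4096
    = 3103.516 Hz

3103.516 Hz


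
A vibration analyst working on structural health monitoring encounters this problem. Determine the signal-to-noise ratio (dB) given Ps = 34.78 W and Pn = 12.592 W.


SNR in decibels:
SNR = 10 * log10(Ps / Pn)
    = 10 * log10(34.78 / 12.592)
    = 10 * log10(2.7621)
    = 10 * 0.4412
    = 4.41 dB

4.41 dB


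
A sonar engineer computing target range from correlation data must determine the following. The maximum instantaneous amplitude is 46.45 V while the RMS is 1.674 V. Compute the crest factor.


Crest factor is the ratio of peak to RMS:
CF = V_peak / V_rms
   = 46.45 / 1.674
   = 27.7479

27.7479


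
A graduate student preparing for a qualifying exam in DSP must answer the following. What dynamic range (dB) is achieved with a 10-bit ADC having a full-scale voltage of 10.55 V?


Dynamic range from full-scale to LSB:
V_min = V_max / 2^bits = 10.55 / 2^10
DR = 20 * log10(V_max / V_min)
   = 20 * log10(2^10)
   = 20 * 10 * log10(2)
   = 60.21 dB

60.21 dB


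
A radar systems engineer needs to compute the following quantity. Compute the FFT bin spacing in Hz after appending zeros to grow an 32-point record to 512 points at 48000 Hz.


Frequency resolution after zero-padding:
N_padded = 32 * 16 = 512
df = fs / N_padded
   = 48000 / 512
   = 93.75 Hz

93.75 Hz


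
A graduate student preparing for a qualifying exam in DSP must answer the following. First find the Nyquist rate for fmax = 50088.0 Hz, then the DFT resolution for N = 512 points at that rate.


Step 1 — Nyquist sampling rate:
fs = 2 * fmax = 2 * 50088.0 = 100176.0 Hz

Step 2 — DFT bin spacing:
df = fs / N = 100176.0 / 512 = 195.6562 Hz

195.6562 Hz


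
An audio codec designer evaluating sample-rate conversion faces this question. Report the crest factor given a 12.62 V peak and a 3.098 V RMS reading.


Crest factor is the ratio of peak to RMS:
CF = V_peak / V_rms
   = 12.62 / 3.098
   = 4.0736

4.0736


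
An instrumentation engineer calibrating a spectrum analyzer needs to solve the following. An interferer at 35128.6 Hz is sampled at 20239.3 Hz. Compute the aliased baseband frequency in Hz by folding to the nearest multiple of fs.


Compute the nearest integer multiple of fs to the signal:
n = round(35128.6 / 20239.3) = 2
f_alias = |35128.6 - 2 * 20239.3|
        = |35128.6 - 40478.6|
        = 5350.0 Hz

5350.0


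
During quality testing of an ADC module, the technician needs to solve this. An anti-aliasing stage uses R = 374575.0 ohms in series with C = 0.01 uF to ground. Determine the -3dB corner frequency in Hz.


Cutoff frequency of a first-order RC filter:
fc = 1 / (2 * pi * R * C)
C = 0.01 uF = 1e-08 F
fc = 1 / (2 * pi * 374575.0 * 1e-08)
   = 1 / 0.023535241364368
   = 42.489473 Hz

42.489473 Hz


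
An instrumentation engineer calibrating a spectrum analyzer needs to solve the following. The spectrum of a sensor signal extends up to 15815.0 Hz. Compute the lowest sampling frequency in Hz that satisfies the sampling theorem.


The Nyquist rate is twice the maximum frequency component.
fs_min = 2 * fmax
      = 2 * 15815.0
      = 31630.0 Hz

31630.0


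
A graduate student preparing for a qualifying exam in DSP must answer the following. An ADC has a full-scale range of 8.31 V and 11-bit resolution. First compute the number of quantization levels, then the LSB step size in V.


Step 1 — number of quantization levels:
L = 2^N = 2^11 = 2048

Step 2 — LSB step size:
delta = Vfs / L
      = 8.31 / 2048
      = 0.00405762 V

Levels = 2048; step size = 0.00405762 V


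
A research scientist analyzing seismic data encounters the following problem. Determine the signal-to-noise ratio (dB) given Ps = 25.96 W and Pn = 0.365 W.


SNR in decibels:
SNR = 10 * log10(Ps / Pn)
    = 10 * log10(25.96 / 0.365)
    = 10 * log10(71.1233)
    = 10 * 1.852
    = 18.52 dB

18.52 dB


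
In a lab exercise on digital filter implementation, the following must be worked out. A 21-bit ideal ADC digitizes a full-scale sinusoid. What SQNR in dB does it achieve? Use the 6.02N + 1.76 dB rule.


Theoretical SNR for a full-scale sinusoid:
SNR = 6.02 * N + 1.76
    = 6.02 * 21 + 1.76
    = 126.42 + 1.76
    = 128.18 dB

128.18 dB


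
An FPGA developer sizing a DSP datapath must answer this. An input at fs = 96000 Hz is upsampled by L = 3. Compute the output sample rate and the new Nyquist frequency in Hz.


Step 1 — output sample rate after interpolation by L:
fs_out = L * fs_in = 3 * 96000 = 288000 Hz

Step 2 — Nyquist frequency of the output stream:
f_Nyq = fs_out / 2 = 288000 / 2 = 144000.0 Hz

fs_out = 288000 Hz; f_Nyquist = 144000.0 Hz


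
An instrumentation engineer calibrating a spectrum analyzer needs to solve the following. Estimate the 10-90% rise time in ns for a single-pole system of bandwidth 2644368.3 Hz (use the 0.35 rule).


Rise time from bandwidth relationship:
tr = 0.35 / BW
   = 0.35 / 2644368.3
   = 1.323567523e-07 s
   = 132.3568 ns

132.3568 ns


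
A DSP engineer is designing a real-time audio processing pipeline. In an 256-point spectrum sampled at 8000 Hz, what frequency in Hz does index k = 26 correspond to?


Frequency of DFT bin k:
f_k = k * fs / N
    = 26 * 8000 / 256
    = 208000 / 256
    = 812.5 Hz

812.5 Hz


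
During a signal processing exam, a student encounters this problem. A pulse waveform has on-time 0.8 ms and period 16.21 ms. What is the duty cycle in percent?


Duty cycle as a percentage:
DC = (t_on / T) * 100
   = (0.8 / 16.21) * 100
   = 0.049352 * 100
   = 4.94 %

4.94 %


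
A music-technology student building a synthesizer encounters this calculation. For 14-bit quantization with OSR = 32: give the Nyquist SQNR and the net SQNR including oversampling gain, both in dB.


Step 1 — baseline SQNR at Nyquist:
SQNR_base = 6.02*N + 1.76
          = 6.02*14 + 1.76
          = 86.04 dB

Step 2 — oversampling processing gain:
G = 10*log10(OSR) = 10*log10(32) = 15.05 dB

Step 3 — total:
SQNR_total = 86.04 + 15.05 = 101.09 dB

Base SQNR = 86.04 dB; oversampled SQNR = 101.09 dB


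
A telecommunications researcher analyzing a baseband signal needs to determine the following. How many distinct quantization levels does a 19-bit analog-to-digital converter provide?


Number of quantization levels = 2^N
= 2^19
= 524288

524288


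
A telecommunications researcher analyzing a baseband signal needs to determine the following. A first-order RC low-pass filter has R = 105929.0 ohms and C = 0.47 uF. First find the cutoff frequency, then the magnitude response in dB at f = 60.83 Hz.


Step 1 — cutoff frequency:
fc = 1 / (2*pi*R*C)
C = 0.47 uF = 4.7e-07 F
fc = 1 / (2*pi*105929.0*4.7e-07)
   = 3.19674 Hz

Step 2 — magnitude at f = 60.83 Hz:
|H(f)| = 1 / sqrt(1 + (f/fc)^2)
f/fc = 60.83 / 3.19674 = 19.028761
|H| = 1 / sqrt(1 + 362.093745) = 0.0524796
|H|_dB = 20*log10(0.0524796) = -25.6 dB

fc = 3.19674 Hz; |H(60.83 Hz)| = -25.6 dB


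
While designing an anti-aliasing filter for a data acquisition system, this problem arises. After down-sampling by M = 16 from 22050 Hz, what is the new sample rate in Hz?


Decimation reduces the sample rate:
fs_out = fs_in / M
       = 22050 / 16
       = 1378.125 Hz

1378.125 Hz


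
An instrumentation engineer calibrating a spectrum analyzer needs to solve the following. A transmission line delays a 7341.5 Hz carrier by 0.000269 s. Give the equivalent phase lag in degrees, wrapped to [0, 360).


Phase shift from frequency and time delay:
phi = 360 * f * t_delay
    = 360 * 7341.5 * 0.000269
    = 710.95 degrees
    mod 360 = 350.95 degrees

350.95 degrees


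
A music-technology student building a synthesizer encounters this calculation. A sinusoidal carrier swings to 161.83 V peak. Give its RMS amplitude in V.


RMS voltage for a sinusoidal waveform:
V_rms = V_peak / sqrt(2)
      = 161.83 / 1.414214
      = 114.431 V

114.431 V


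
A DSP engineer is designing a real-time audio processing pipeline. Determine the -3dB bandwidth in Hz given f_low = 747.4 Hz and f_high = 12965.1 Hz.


Bandwidth is the difference of -3dB frequencies:
BW = f_high - f_low
   = 12965.1 - 747.4
   = 12217.7 Hz

12217.7 Hz


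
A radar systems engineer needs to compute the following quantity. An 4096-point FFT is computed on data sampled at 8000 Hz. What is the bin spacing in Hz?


DFT frequency resolution:
df = fs / N
   = 8000 / 4096
   = 1.9531 Hz

1.9531 Hz


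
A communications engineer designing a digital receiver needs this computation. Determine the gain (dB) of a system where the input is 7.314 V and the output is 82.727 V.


Voltage gain in dB:
G = 20 * log10(Vout / Vin)
  = 20 * log10(82.727 / 7.314)
  = 20 * log10(11.310774)
  = 20 * 1.053492
  = 21.07 dB

21.07 dB


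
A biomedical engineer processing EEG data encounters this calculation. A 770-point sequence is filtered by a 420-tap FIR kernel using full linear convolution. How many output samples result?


Linear convolution output length:
L = N + M - 1
  = 770 + 420 - 1
  = 1189 samples

1189


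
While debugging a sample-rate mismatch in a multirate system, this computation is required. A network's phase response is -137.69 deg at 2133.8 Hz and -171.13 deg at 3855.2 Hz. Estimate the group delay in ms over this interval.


Group delay from phase difference:
tau = -d(phi)/d(omega)
d(phi) = -33.44 deg = -0.583638 rad
d(omega) = 2*pi*(3855.2 - 2133.8) = 10815.8752 rad/s
tau = -(-0.583638) / 10815.8752
    = 0.054 ms

0.054 ms


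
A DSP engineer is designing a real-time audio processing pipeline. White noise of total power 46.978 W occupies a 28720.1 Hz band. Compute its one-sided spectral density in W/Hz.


Power spectral density:
PSD = P / BW
    = 46.978 / 28720.1
    = 0.00163572 W/Hz

0.00163572 W/Hz


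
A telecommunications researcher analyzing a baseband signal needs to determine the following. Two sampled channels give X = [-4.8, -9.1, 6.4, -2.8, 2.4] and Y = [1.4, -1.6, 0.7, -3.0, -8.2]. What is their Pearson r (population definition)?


Pearson correlation coefficient (population):
r = cov(X,Y) / (std(X) * std(Y))
Mean X = -1.58, Mean Y = -2.14
Cov(X,Y) = -3.1732
Std(X) = 5.439265, Std(Y) = 3.416197
r = -0.1708

-0.1708


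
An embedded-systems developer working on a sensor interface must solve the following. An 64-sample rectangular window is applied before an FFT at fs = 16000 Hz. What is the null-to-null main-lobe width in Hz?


Main lobe width for a rectangular window:
Width = 2 * fs / N
      = 2 * 16000 / 64
      = 32000 / 64
      = 500.0 Hz

500.0 Hz


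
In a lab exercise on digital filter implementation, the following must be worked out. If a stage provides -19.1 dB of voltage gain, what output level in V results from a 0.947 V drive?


Output voltage from dB gain:
V_out = V_in * 10^(gain_dB / 20)
      = 0.947 * 10^(-19.1 / 20)
      = 0.947 * 0.110917
      = 0.105 V

0.105 V
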